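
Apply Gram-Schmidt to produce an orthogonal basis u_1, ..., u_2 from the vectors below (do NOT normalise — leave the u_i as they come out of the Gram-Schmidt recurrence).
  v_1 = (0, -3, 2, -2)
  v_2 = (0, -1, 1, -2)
Orthogonal basis:
  u_1 = (0, -3, 2, -2)
  u_2 = (0, 10/17, -1/17, -16/17)

Apply the Gram-Schmidt recurrence
  u_1 = v_1
  u_i = v_i − Σ_{j<i} ((v_i · u_j) / (u_j · u_j)) · u_j.

Step by step this gives:
  u_1 = (0, -3, 2, -2)
  u_2 = (0, 10/17, -1/17, -16/17)

Orthogonality check:
  u_2 · u_1 = 0 (should be 0)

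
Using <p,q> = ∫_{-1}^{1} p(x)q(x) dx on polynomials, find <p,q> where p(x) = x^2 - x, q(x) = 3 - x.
<p,q> = 8/3

Expand the product: p(x)·q(x) = -x^3 + 4*x^2 - 3*x.
∫_{-1}^{1} of each monomial x^k gives [2/(k+1) if k even, 0 if k odd]. Integrating term-by-term (or equivalently evaluating the antiderivative F(x) = -x^4/4 + 4*x^3/3 - 3*x^2/2 at the endpoints):
  F(1) − F(−1) = -5/12 − (-37/12) = 8/3.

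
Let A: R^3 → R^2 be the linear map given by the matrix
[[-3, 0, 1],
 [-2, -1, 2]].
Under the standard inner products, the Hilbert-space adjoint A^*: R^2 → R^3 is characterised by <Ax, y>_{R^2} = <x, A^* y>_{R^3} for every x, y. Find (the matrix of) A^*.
A^* = A^T =
[[-3, -2],
 [0, -1],
 [1, 2]]

For real matrices with standard dot products, the defining identity <Ax, y> = <x, A^* y> gives (Ax)^T y = x^T (A^*) y, i.e. x^T A^T y = x^T (A^*) y. Since this holds for all x, y, we must have A^* = A^T. Therefore
A^* =
[[-3, -2],
 [0, -1],
 [1, 2]].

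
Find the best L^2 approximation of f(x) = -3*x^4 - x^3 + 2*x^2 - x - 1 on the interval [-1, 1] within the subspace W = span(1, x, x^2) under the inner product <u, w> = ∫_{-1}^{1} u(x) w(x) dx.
g(x) = -4*x^2/7 - 8*x/5 - 26/35

The best approximation g ∈ W is the orthogonal projection of f onto W. Writing g = a_0 + a_1 x + a_2 x^2, the coefficients solve the normal equations G · a = b where
  G_{ij} = <φ_i, φ_j> and b_i = <f, φ_i>, with φ_0 = 1, φ_1 = x, φ_2 = x^2.
G =
  [2, 0, 2/3]
  [0, 2/3, 0]
  [2/3, 0, 2/5],
b = (-28/15, -16/15, -76/105).
Solving gives a_0 = -26/35, a_1 = -8/5, a_2 = -4/7, so
  g(x) = -4*x^2/7 - 8*x/5 - 26/35.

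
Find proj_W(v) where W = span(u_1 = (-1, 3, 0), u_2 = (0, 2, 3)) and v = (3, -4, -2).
proj_W(v) = (111/94, -433/94, -75/47)

Set up U = [u_1 | ... | u_2] ∈ R^(3×2). The projector onto W = col(U) is P = U (U^T U)^(-1) U^T.
Compute U^T U =
  [10, 6]
  [6, 13],
and U^T v = (-15, -14).
Solve U^T U · c = U^T v for the coefficients: c = (-111/94, -25/47). The projection is proj_W(v) = U c.
Check: (v - proj_W(v)) · u_1 = 0  (should be 0).
Check: (v - proj_W(v)) · u_2 = 0  (should be 0).
Result: proj_W(v) = (111/94, -433/94, -75/47).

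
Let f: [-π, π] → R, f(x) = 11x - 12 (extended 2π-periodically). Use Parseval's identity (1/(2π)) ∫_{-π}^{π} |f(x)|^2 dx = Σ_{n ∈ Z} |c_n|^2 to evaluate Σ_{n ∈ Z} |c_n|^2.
Σ |c_n|^2 = 121π^2/3 + 144

Expand and integrate term by term over [-π, π]:
  ∫ (11x)^2 dx = 121·(2π^3/3); ∫ 2·11·(-12)·x dx = 0 (odd integrand); ∫ (-12)^2 dx = 144·2π.
So (1/(2π)) ∫_{-π}^{π} (11x - 12)^2 dx = 121π^2/3 + 144 = 121π^2/3 + 144.
Parseval ⇒ Σ |c_n|^2 = 121π^2/3 + 144.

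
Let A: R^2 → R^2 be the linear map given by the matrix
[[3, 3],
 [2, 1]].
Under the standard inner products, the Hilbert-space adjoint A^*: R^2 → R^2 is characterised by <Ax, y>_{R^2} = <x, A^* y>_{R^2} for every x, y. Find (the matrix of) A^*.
A^* = A^T =
[[3, 2],
 [3, 1]]

For real matrices with standard dot products, the defining identity <Ax, y> = <x, A^* y> gives (Ax)^T y = x^T (A^*) y, i.e. x^T A^T y = x^T (A^*) y. Since this holds for all x, y, we must have A^* = A^T. Therefore
A^* =
[[3, 2],
 [3, 1]].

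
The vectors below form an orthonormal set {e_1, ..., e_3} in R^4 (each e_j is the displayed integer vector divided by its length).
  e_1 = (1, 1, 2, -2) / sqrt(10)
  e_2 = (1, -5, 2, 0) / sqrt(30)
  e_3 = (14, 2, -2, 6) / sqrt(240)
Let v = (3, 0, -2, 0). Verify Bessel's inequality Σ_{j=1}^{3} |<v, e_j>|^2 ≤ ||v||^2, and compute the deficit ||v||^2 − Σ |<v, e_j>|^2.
Σ |<v, e_j>|^2 = 179/20; ||v||^2 = 13; deficit = 81/20

Write each e_j = u_j / sqrt(<u_j, u_j>) where u_j is the displayed integer vector. Then <v, e_j> = <v, u_j> / sqrt(<u_j, u_j>), so |<v, e_j>|^2 = <v, u_j>^2 / <u_j, u_j>.
Coefficients: <v, e_1> = -1/sqrt(10), <v, e_2> = -1/sqrt(30), <v, e_3> = 46/sqrt(240).
Square and sum: Σ |<v, e_j>|^2 = 179/20.
Compute ||v||^2 = v·v = 13.
Deficit = 13 − 179/20 = 81/20 ≥ 0, confirming Bessel's inequality. (The deficit equals ||v − Σ <v,e_j> e_j||^2, the squared distance from v to span{e_j}.)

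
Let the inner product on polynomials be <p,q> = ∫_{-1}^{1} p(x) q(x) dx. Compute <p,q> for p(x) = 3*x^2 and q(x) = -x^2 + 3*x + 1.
<p,q> = 4/5

Expand the product: p(x)·q(x) = -3*x^4 + 9*x^3 + 3*x^2.
∫_{-1}^{1} of each monomial x^k gives [2/(k+1) if k even, 0 if k odd]. Integrating term-by-term (or equivalently evaluating the antiderivative F(x) = -3*x^5/5 + 9*x^4/4 + x^3 at the endpoints):
  F(1) − F(−1) = 53/20 − (37/20) = 4/5.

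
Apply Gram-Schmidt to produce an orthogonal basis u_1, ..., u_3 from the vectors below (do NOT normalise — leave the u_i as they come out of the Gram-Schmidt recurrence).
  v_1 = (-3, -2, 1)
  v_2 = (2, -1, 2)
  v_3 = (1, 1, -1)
Orthogonal basis:
  u_1 = (-3, -2, 1)
  u_2 = (11/7, -9/7, 15/7)
  u_3 = (3/61, -8/61, -7/61)

Apply the Gram-Schmidt recurrence
  u_1 = v_1
  u_i = v_i − Σ_{j<i} ((v_i · u_j) / (u_j · u_j)) · u_j.

Step by step this gives:
  u_1 = (-3, -2, 1)
  u_2 = (11/7, -9/7, 15/7)
  u_3 = (3/61, -8/61, -7/61)

Orthogonality check:
  u_2 · u_1 = 0 (should be 0)
  u_3 · u_1 = 0 (should be 0)
  u_3 · u_2 = 0 (should be 0)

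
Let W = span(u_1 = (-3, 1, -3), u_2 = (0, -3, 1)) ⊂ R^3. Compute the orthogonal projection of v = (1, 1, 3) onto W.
proj_W(v) = (15/7, 4/7, 12/7)

Set up U = [u_1 | ... | u_2] ∈ R^(3×2). The projector onto W = col(U) is P = U (U^T U)^(-1) U^T.
Compute U^T U =
  [19, -6]
  [-6, 10],
and U^T v = (-11, 0).
Solve U^T U · c = U^T v for the coefficients: c = (-5/7, -3/7). The projection is proj_W(v) = U c.
Check: (v - proj_W(v)) · u_1 = 0  (should be 0).
Check: (v - proj_W(v)) · u_2 = 0  (should be 0).
Result: proj_W(v) = (15/7, 4/7, 12/7).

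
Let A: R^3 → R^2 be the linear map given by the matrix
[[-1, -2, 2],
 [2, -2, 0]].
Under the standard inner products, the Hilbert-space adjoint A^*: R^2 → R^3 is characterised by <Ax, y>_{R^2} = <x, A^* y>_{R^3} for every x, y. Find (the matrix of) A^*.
A^* = A^T =
[[-1, 2],
 [-2, -2],
 [2, 0]]

For real matrices with standard dot products, the defining identity <Ax, y> = <x, A^* y> gives (Ax)^T y = x^T (A^*) y, i.e. x^T A^T y = x^T (A^*) y. Since this holds for all x, y, we must have A^* = A^T. Therefore
A^* =
[[-1, 2],
 [-2, -2],
 [2, 0]].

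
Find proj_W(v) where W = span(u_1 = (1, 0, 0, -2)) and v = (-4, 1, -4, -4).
proj_W(v) = (4/5, 0, 0, -8/5)

Set up U = [u_1 | ... | u_1] ∈ R^(4×1). The projector onto W = col(U) is P = U (U^T U)^(-1) U^T.
Compute U^T U =
  [5],
and U^T v = (4).
Solve U^T U · c = U^T v for the coefficients: c = (4/5). The projection is proj_W(v) = U c.
Check: (v - proj_W(v)) · u_1 = 0  (should be 0).
Result: proj_W(v) = (4/5, 0, 0, -8/5).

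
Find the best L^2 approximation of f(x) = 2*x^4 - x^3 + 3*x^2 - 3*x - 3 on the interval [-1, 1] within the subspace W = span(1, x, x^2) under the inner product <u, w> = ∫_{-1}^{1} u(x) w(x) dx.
g(x) = 33*x^2/7 - 18*x/5 - 111/35

The best approximation g ∈ W is the orthogonal projection of f onto W. Writing g = a_0 + a_1 x + a_2 x^2, the coefficients solve the normal equations G · a = b where
  G_{ij} = <φ_i, φ_j> and b_i = <f, φ_i>, with φ_0 = 1, φ_1 = x, φ_2 = x^2.
G =
  [2, 0, 2/3]
  [0, 2/3, 0]
  [2/3, 0, 2/5],
b = (-16/5, -12/5, -8/35).
Solving gives a_0 = -111/35, a_1 = -18/5, a_2 = 33/7, so
  g(x) = 33*x^2/7 - 18*x/5 - 111/35.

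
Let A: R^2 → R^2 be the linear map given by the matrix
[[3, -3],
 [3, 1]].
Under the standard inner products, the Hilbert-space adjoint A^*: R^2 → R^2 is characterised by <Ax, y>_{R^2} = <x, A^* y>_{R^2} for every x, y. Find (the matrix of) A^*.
A^* = A^T =
[[3, 3],
 [-3, 1]]

For real matrices with standard dot products, the defining identity <Ax, y> = <x, A^* y> gives (Ax)^T y = x^T (A^*) y, i.e. x^T A^T y = x^T (A^*) y. Since this holds for all x, y, we must have A^* = A^T. Therefore
A^* =
[[3, 3],
 [-3, 1]].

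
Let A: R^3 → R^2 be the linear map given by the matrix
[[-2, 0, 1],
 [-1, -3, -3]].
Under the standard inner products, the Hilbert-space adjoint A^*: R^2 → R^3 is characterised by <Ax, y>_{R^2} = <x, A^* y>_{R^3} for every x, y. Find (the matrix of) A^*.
A^* = A^T =
[[-2, -1],
 [0, -3],
 [1, -3]]

For real matrices with standard dot products, the defining identity <Ax, y> = <x, A^* y> gives (Ax)^T y = x^T (A^*) y, i.e. x^T A^T y = x^T (A^*) y. Since this holds for all x, y, we must have A^* = A^T. Therefore
A^* =
[[-2, -1],
 [0, -3],
 [1, -3]].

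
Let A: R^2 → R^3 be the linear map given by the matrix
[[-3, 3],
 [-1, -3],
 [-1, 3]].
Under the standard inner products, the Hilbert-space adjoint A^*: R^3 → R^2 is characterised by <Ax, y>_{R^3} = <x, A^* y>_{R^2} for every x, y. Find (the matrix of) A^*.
A^* = A^T =
[[-3, -1, -1],
 [3, -3, 3]]

For real matrices with standard dot products, the defining identity <Ax, y> = <x, A^* y> gives (Ax)^T y = x^T (A^*) y, i.e. x^T A^T y = x^T (A^*) y. Since this holds for all x, y, we must have A^* = A^T. Therefore
A^* =
[[-3, -1, -1],
 [3, -3, 3]].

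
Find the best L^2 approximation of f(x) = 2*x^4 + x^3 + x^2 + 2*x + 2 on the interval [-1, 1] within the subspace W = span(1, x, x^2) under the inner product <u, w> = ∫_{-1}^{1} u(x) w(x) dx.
g(x) = 19*x^2/7 + 13*x/5 + 64/35

The best approximation g ∈ W is the orthogonal projection of f onto W. Writing g = a_0 + a_1 x + a_2 x^2, the coefficients solve the normal equations G · a = b where
  G_{ij} = <φ_i, φ_j> and b_i = <f, φ_i>, with φ_0 = 1, φ_1 = x, φ_2 = x^2.
G =
  [2, 0, 2/3]
  [0, 2/3, 0]
  [2/3, 0, 2/5],
b = (82/15, 26/15, 242/105).
Solving gives a_0 = 64/35, a_1 = 13/5, a_2 = 19/7, so
  g(x) = 19*x^2/7 + 13*x/5 + 64/35.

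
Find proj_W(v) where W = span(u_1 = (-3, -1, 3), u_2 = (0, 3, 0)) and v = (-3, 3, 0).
proj_W(v) = (-3/2, 3, 3/2)

Set up U = [u_1 | ... | u_2] ∈ R^(3×2). The projector onto W = col(U) is P = U (U^T U)^(-1) U^T.
Compute U^T U =
  [19, -3]
  [-3, 9],
and U^T v = (6, 9).
Solve U^T U · c = U^T v for the coefficients: c = (1/2, 7/6). The projection is proj_W(v) = U c.
Check: (v - proj_W(v)) · u_1 = 0  (should be 0).
Check: (v - proj_W(v)) · u_2 = 0  (should be 0).
Result: proj_W(v) = (-3/2, 3, 3/2).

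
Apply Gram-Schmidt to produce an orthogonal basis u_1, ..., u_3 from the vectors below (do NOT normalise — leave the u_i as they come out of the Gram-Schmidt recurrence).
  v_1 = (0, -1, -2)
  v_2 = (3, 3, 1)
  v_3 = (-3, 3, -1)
Orthogonal basis:
  u_1 = (0, -1, -2)
  u_2 = (3, 2, -1)
  u_3 = (-18/7, 108/35, -54/35)

Apply the Gram-Schmidt recurrence
  u_1 = v_1
  u_i = v_i − Σ_{j<i} ((v_i · u_j) / (u_j · u_j)) · u_j.

Step by step this gives:
  u_1 = (0, -1, -2)
  u_2 = (3, 2, -1)
  u_3 = (-18/7, 108/35, -54/35)

Orthogonality check:
  u_2 · u_1 = 0 (should be 0)
  u_3 · u_1 = 0 (should be 0)
  u_3 · u_2 = 0 (should be 0)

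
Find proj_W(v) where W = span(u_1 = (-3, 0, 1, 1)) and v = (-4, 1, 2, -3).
proj_W(v) = (-3, 0, 1, 1)

Set up U = [u_1 | ... | u_1] ∈ R^(4×1). The projector onto W = col(U) is P = U (U^T U)^(-1) U^T.
Compute U^T U =
  [11],
and U^T v = (11).
Solve U^T U · c = U^T v for the coefficients: c = (1). The projection is proj_W(v) = U c.
Check: (v - proj_W(v)) · u_1 = 0  (should be 0).
Result: proj_W(v) = (-3, 0, 1, 1).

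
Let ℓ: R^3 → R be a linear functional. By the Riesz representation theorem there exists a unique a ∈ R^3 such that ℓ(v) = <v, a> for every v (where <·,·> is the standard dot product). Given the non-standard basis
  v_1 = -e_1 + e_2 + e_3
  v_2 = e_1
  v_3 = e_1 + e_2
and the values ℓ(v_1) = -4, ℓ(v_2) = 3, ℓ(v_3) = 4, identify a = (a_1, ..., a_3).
a = (3, 1, -2)

Write a = (a_1, ..., a_3) in the standard basis. For each basis vector v_i, ℓ(v_i) = <v_i, a> is a linear equation in the a_j's. Collect the n equations into a matrix system V a = ℓ, where row i of V is v_i (expressed in the standard basis). Since V is invertible (lower-triangular with 1s on the diagonal, up to permutation), solve by back-substitution:
  V =
[[-1, 1, 1],
 [1, 0, 0],
 [1, 1, 0]]
  V a = (-4, 3, 4)
Solving gives a = (3, 1, -2).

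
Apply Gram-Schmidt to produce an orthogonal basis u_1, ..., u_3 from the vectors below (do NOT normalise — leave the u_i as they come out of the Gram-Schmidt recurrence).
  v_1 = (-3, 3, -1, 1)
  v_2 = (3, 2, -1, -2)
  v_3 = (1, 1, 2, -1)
Orthogonal basis:
  u_1 = (-3, 3, -1, 1)
  u_2 = (12/5, 13/5, -6/5, -9/5)
  u_3 = (-11/172, 135/172, 371/172, -67/172)

Apply the Gram-Schmidt recurrence
  u_1 = v_1
  u_i = v_i − Σ_{j<i} ((v_i · u_j) / (u_j · u_j)) · u_j.

Step by step this gives:
  u_1 = (-3, 3, -1, 1)
  u_2 = (12/5, 13/5, -6/5, -9/5)
  u_3 = (-11/172, 135/172, 371/172, -67/172)

Orthogonality check:
  u_2 · u_1 = 0 (should be 0)
  u_3 · u_1 = 0 (should be 0)
  u_3 · u_2 = 0 (should be 0)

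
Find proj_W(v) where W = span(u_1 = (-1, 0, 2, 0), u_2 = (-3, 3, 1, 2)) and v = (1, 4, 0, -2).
proj_W(v) = (-7/15, 1, -11/15, 2/3)

Set up U = [u_1 | ... | u_2] ∈ R^(4×2). The projector onto W = col(U) is P = U (U^T U)^(-1) U^T.
Compute U^T U =
  [5, 5]
  [5, 23],
and U^T v = (-1, 5).
Solve U^T U · c = U^T v for the coefficients: c = (-8/15, 1/3). The projection is proj_W(v) = U c.
Check: (v - proj_W(v)) · u_1 = 0  (should be 0).
Check: (v - proj_W(v)) · u_2 = 0  (should be 0).
Result: proj_W(v) = (-7/15, 1, -11/15, 2/3).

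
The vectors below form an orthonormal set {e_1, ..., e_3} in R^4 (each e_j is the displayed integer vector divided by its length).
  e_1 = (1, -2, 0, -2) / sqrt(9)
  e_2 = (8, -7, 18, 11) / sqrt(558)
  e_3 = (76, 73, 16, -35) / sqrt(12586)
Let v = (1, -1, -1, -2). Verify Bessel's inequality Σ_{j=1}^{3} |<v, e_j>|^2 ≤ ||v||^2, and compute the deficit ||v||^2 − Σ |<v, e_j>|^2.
Σ |<v, e_j>|^2 = 1385/203; ||v||^2 = 7; deficit = 36/203

Write each e_j = u_j / sqrt(<u_j, u_j>) where u_j is the displayed integer vector. Then <v, e_j> = <v, u_j> / sqrt(<u_j, u_j>), so |<v, e_j>|^2 = <v, u_j>^2 / <u_j, u_j>.
Coefficients: <v, e_1> = 7/sqrt(9), <v, e_2> = -25/sqrt(558), <v, e_3> = 57/sqrt(12586).
Square and sum: Σ |<v, e_j>|^2 = 1385/203.
Compute ||v||^2 = v·v = 7.
Deficit = 7 − 1385/203 = 36/203 ≥ 0, confirming Bessel's inequality. (The deficit equals ||v − Σ <v,e_j> e_j||^2, the squared distance from v to span{e_j}.)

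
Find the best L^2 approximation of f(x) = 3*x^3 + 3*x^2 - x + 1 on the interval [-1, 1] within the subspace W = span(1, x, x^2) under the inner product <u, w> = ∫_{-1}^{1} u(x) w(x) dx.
g(x) = 3*x^2 + 4*x/5 + 1

The best approximation g ∈ W is the orthogonal projection of f onto W. Writing g = a_0 + a_1 x + a_2 x^2, the coefficients solve the normal equations G · a = b where
  G_{ij} = <φ_i, φ_j> and b_i = <f, φ_i>, with φ_0 = 1, φ_1 = x, φ_2 = x^2.
G =
  [2, 0, 2/3]
  [0, 2/3, 0]
  [2/3, 0, 2/5],
b = (4, 8/15, 28/15).
Solving gives a_0 = 1, a_1 = 4/5, a_2 = 3, so
  g(x) = 3*x^2 + 4*x/5 + 1.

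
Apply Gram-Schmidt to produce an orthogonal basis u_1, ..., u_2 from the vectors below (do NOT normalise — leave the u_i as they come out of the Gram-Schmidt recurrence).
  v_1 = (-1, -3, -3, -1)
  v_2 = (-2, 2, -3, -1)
Orthogonal basis:
  u_1 = (-1, -3, -3, -1)
  u_2 = (-17/10, 29/10, -21/10, -7/10)

Apply the Gram-Schmidt recurrence
  u_1 = v_1
  u_i = v_i − Σ_{j<i} ((v_i · u_j) / (u_j · u_j)) · u_j.

Step by step this gives:
  u_1 = (-1, -3, -3, -1)
  u_2 = (-17/10, 29/10, -21/10, -7/10)

Orthogonality check:
  u_2 · u_1 = 0 (should be 0)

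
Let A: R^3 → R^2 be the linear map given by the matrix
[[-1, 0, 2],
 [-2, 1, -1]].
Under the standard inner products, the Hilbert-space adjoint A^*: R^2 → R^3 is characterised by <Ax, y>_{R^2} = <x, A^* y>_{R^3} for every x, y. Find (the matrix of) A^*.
A^* = A^T =
[[-1, -2],
 [0, 1],
 [2, -1]]

For real matrices with standard dot products, the defining identity <Ax, y> = <x, A^* y> gives (Ax)^T y = x^T (A^*) y, i.e. x^T A^T y = x^T (A^*) y. Since this holds for all x, y, we must have A^* = A^T. Therefore
A^* =
[[-1, -2],
 [0, 1],
 [2, -1]].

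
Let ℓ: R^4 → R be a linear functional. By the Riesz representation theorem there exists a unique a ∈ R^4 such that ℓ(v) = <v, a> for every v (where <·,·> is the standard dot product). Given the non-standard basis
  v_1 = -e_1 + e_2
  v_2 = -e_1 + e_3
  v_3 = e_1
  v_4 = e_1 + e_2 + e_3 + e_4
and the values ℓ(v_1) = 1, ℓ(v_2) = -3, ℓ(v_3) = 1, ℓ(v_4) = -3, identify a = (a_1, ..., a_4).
a = (1, 2, -2, -4)

Write a = (a_1, ..., a_4) in the standard basis. For each basis vector v_i, ℓ(v_i) = <v_i, a> is a linear equation in the a_j's. Collect the n equations into a matrix system V a = ℓ, where row i of V is v_i (expressed in the standard basis). Since V is invertible (lower-triangular with 1s on the diagonal, up to permutation), solve by back-substitution:
  V =
[[-1, 1, 0, 0],
 [-1, 0, 1, 0],
 [1, 0, 0, 0],
 [1, 1, 1, 1]]
  V a = (1, -3, 1, -3)
Solving gives a = (1, 2, -2, -4).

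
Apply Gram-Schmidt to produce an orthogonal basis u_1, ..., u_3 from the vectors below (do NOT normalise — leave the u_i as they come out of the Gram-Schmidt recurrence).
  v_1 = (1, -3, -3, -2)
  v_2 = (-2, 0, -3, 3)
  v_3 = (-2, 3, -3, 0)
Orthogonal basis:
  u_1 = (1, -3, -3, -2)
  u_2 = (-47/23, 3/23, -66/23, 71/23)
  u_3 = (-351/505, 1344/505, -783/505, -1017/505)

Apply the Gram-Schmidt recurrence
  u_1 = v_1
  u_i = v_i − Σ_{j<i} ((v_i · u_j) / (u_j · u_j)) · u_j.

Step by step this gives:
  u_1 = (1, -3, -3, -2)
  u_2 = (-47/23, 3/23, -66/23, 71/23)
  u_3 = (-351/505, 1344/505, -783/505, -1017/505)

Orthogonality check:
  u_2 · u_1 = 0 (should be 0)
  u_3 · u_1 = 0 (should be 0)
  u_3 · u_2 = 0 (should be 0)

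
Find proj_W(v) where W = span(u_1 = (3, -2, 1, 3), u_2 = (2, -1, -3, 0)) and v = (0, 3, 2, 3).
proj_W(v) = (-119/297, 2/297, 811/297, 115/99)

Set up U = [u_1 | ... | u_2] ∈ R^(4×2). The projector onto W = col(U) is P = U (U^T U)^(-1) U^T.
Compute U^T U =
  [23, 5]
  [5, 14],
and U^T v = (5, -9).
Solve U^T U · c = U^T v for the coefficients: c = (115/297, -232/297). The projection is proj_W(v) = U c.
Check: (v - proj_W(v)) · u_1 = 0  (should be 0).
Check: (v - proj_W(v)) · u_2 = 0  (should be 0).
Result: proj_W(v) = (-119/297, 2/297, 811/297, 115/99).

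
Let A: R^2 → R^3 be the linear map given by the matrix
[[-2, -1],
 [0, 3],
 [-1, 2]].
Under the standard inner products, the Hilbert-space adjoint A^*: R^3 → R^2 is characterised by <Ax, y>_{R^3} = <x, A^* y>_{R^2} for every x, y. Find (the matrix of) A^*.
A^* = A^T =
[[-2, 0, -1],
 [-1, 3, 2]]

For real matrices with standard dot products, the defining identity <Ax, y> = <x, A^* y> gives (Ax)^T y = x^T (A^*) y, i.e. x^T A^T y = x^T (A^*) y. Since this holds for all x, y, we must have A^* = A^T. Therefore
A^* =
[[-2, 0, -1],
 [-1, 3, 2]].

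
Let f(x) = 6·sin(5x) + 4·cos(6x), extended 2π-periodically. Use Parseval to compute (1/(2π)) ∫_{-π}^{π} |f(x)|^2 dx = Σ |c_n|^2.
Σ |c_n|^2 = 26

Expand |f|^2 and use orthogonality of {sin(nx), cos(mx)} on [-π, π]:
  ∫_{-π}^{π} sin(nx)^2 dx = π, ∫ cos(mx)^2 dx = π, and cross terms integrate to 0.
So ∫_{-π}^{π} f(x)^2 dx = 6^2 · π + 4^2 · π = (36 + 16)π.
Divide by 2π: (36 + 16)/2 = 26.
By Parseval, this equals Σ |c_n|^2.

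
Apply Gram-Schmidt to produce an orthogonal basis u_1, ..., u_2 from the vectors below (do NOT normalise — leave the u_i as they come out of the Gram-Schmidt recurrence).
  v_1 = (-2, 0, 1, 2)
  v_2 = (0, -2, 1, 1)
Orthogonal basis:
  u_1 = (-2, 0, 1, 2)
  u_2 = (2/3, -2, 2/3, 1/3)

Apply the Gram-Schmidt recurrence
  u_1 = v_1
  u_i = v_i − Σ_{j<i} ((v_i · u_j) / (u_j · u_j)) · u_j.

Step by step this gives:
  u_1 = (-2, 0, 1, 2)
  u_2 = (2/3, -2, 2/3, 1/3)

Orthogonality check:
  u_2 · u_1 = 0 (should be 0)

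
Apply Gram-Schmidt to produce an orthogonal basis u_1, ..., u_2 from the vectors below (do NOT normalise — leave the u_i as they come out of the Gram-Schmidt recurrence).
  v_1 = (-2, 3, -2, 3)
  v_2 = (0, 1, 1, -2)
Orthogonal basis:
  u_1 = (-2, 3, -2, 3)
  u_2 = (-5/13, 41/26, 8/13, -37/26)

Apply the Gram-Schmidt recurrence
  u_1 = v_1
  u_i = v_i − Σ_{j<i} ((v_i · u_j) / (u_j · u_j)) · u_j.

Step by step this gives:
  u_1 = (-2, 3, -2, 3)
  u_2 = (-5/13, 41/26, 8/13, -37/26)

Orthogonality check:
  u_2 · u_1 = 0 (should be 0)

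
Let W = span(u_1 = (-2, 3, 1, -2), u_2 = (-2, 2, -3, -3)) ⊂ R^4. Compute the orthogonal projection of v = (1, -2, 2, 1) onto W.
proj_W(v) = (358/299, -371/299, 485/299, 524/299)

Set up U = [u_1 | ... | u_2] ∈ R^(4×2). The projector onto W = col(U) is P = U (U^T U)^(-1) U^T.
Compute U^T U =
  [18, 13]
  [13, 26],
and U^T v = (-8, -15).
Solve U^T U · c = U^T v for the coefficients: c = (-1/23, -166/299). The projection is proj_W(v) = U c.
Check: (v - proj_W(v)) · u_1 = 0  (should be 0).
Check: (v - proj_W(v)) · u_2 = 0  (should be 0).
Result: proj_W(v) = (358/299, -371/299, 485/299, 524/299).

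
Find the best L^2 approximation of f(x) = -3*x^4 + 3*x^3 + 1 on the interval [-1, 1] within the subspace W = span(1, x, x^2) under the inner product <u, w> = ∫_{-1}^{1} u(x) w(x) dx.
g(x) = -18*x^2/7 + 9*x/5 + 44/35

The best approximation g ∈ W is the orthogonal projection of f onto W. Writing g = a_0 + a_1 x + a_2 x^2, the coefficients solve the normal equations G · a = b where
  G_{ij} = <φ_i, φ_j> and b_i = <f, φ_i>, with φ_0 = 1, φ_1 = x, φ_2 = x^2.
G =
  [2, 0, 2/3]
  [0, 2/3, 0]
  [2/3, 0, 2/5],
b = (4/5, 6/5, -4/21).
Solving gives a_0 = 44/35, a_1 = 9/5, a_2 = -18/7, so
  g(x) = -18*x^2/7 + 9*x/5 + 44/35.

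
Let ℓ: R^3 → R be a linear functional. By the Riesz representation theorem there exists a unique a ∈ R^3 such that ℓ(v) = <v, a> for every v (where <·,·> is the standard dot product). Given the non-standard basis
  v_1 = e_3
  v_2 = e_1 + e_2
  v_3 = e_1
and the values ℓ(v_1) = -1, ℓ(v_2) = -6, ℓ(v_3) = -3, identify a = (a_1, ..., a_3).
a = (-3, -3, -1)

Write a = (a_1, ..., a_3) in the standard basis. For each basis vector v_i, ℓ(v_i) = <v_i, a> is a linear equation in the a_j's. Collect the n equations into a matrix system V a = ℓ, where row i of V is v_i (expressed in the standard basis). Since V is invertible (lower-triangular with 1s on the diagonal, up to permutation), solve by back-substitution:
  V =
[[0, 0, 1],
 [1, 1, 0],
 [1, 0, 0]]
  V a = (-1, -6, -3)
Solving gives a = (-3, -3, -1).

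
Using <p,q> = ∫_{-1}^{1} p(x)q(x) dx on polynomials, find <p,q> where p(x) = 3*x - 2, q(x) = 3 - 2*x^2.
<p,q> = -28/3

Expand the product: p(x)·q(x) = -6*x^3 + 4*x^2 + 9*x - 6.
∫_{-1}^{1} of each monomial x^k gives [2/(k+1) if k even, 0 if k odd]. Integrating term-by-term (or equivalently evaluating the antiderivative F(x) = -3*x^4/2 + 4*x^3/3 + 9*x^2/2 - 6*x at the endpoints):
  F(1) − F(−1) = -5/3 − (23/3) = -28/3.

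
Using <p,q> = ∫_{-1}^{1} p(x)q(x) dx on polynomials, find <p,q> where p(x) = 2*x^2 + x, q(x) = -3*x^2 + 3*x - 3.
<p,q> = -22/5

Expand the product: p(x)·q(x) = -6*x^4 + 3*x^3 - 3*x^2 - 3*x.
∫_{-1}^{1} of each monomial x^k gives [2/(k+1) if k even, 0 if k odd]. Integrating term-by-term (or equivalently evaluating the antiderivative F(x) = -6*x^5/5 + 3*x^4/4 - x^3 - 3*x^2/2 at the endpoints):
  F(1) − F(−1) = -59/20 − (29/20) = -22/5.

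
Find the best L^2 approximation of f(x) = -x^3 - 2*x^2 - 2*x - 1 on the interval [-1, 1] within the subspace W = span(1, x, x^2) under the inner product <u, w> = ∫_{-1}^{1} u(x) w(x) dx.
g(x) = -2*x^2 - 13*x/5 - 1

The best approximation g ∈ W is the orthogonal projection of f onto W. Writing g = a_0 + a_1 x + a_2 x^2, the coefficients solve the normal equations G · a = b where
  G_{ij} = <φ_i, φ_j> and b_i = <f, φ_i>, with φ_0 = 1, φ_1 = x, φ_2 = x^2.
G =
  [2, 0, 2/3]
  [0, 2/3, 0]
  [2/3, 0, 2/5],
b = (-10/3, -26/15, -22/15).
Solving gives a_0 = -1, a_1 = -13/5, a_2 = -2, so
  g(x) = -2*x^2 - 13*x/5 - 1.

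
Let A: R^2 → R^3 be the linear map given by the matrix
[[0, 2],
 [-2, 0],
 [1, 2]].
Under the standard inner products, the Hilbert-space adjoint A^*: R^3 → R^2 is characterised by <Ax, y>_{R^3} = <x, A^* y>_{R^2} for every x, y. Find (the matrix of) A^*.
A^* = A^T =
[[0, -2, 1],
 [2, 0, 2]]

For real matrices with standard dot products, the defining identity <Ax, y> = <x, A^* y> gives (Ax)^T y = x^T (A^*) y, i.e. x^T A^T y = x^T (A^*) y. Since this holds for all x, y, we must have A^* = A^T. Therefore
A^* =
[[0, -2, 1],
 [2, 0, 2]].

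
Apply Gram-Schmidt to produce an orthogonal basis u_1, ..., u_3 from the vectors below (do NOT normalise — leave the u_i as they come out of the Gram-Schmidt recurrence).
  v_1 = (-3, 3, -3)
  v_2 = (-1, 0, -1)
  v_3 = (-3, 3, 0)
Orthogonal basis:
  u_1 = (-3, 3, -3)
  u_2 = (-1/3, -2/3, -1/3)
  u_3 = (-3/2, 0, 3/2)

Apply the Gram-Schmidt recurrence
  u_1 = v_1
  u_i = v_i − Σ_{j<i} ((v_i · u_j) / (u_j · u_j)) · u_j.

Step by step this gives:
  u_1 = (-3, 3, -3)
  u_2 = (-1/3, -2/3, -1/3)
  u_3 = (-3/2, 0, 3/2)

Orthogonality check:
  u_2 · u_1 = 0 (should be 0)
  u_3 · u_1 = 0 (should be 0)
  u_3 · u_2 = 0 (should be 0)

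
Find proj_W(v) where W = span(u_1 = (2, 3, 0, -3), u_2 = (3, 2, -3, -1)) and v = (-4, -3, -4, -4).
proj_W(v) = (-77/281, -193/281, -93/281, 224/281)

Set up U = [u_1 | ... | u_2] ∈ R^(4×2). The projector onto W = col(U) is P = U (U^T U)^(-1) U^T.
Compute U^T U =
  [22, 15]
  [15, 23],
and U^T v = (-5, -2).
Solve U^T U · c = U^T v for the coefficients: c = (-85/281, 31/281). The projection is proj_W(v) = U c.
Check: (v - proj_W(v)) · u_1 = 0  (should be 0).
Check: (v - proj_W(v)) · u_2 = 0  (should be 0).
Result: proj_W(v) = (-77/281, -193/281, -93/281, 224/281).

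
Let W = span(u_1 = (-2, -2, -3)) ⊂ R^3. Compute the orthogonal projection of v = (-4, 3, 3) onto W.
proj_W(v) = (14/17, 14/17, 21/17)

Set up U = [u_1 | ... | u_1] ∈ R^(3×1). The projector onto W = col(U) is P = U (U^T U)^(-1) U^T.
Compute U^T U =
  [17],
and U^T v = (-7).
Solve U^T U · c = U^T v for the coefficients: c = (-7/17). The projection is proj_W(v) = U c.
Check: (v - proj_W(v)) · u_1 = 0  (should be 0).
Result: proj_W(v) = (14/17, 14/17, 21/17).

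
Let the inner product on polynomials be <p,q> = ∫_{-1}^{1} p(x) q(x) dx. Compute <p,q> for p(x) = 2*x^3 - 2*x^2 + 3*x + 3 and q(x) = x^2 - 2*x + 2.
<p,q> = 74/15

Expand the product: p(x)·q(x) = 2*x^5 - 6*x^4 + 11*x^3 - 7*x^2 + 6.
∫_{-1}^{1} of each monomial x^k gives [2/(k+1) if k even, 0 if k odd]. Integrating term-by-term (or equivalently evaluating the antiderivative F(x) = x^6/3 - 6*x^5/5 + 11*x^4/4 - 7*x^3/3 + 6*x at the endpoints):
  F(1) − F(−1) = 111/20 − (37/60) = 74/15.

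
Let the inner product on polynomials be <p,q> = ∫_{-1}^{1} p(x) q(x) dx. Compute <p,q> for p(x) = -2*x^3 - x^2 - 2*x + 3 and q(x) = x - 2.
<p,q> = -64/5

Expand the product: p(x)·q(x) = -2*x^4 + 3*x^3 + 7*x - 6.
∫_{-1}^{1} of each monomial x^k gives [2/(k+1) if k even, 0 if k odd]. Integrating term-by-term (or equivalently evaluating the antiderivative F(x) = -2*x^5/5 + 3*x^4/4 + 7*x^2/2 - 6*x at the endpoints):
  F(1) − F(−1) = -43/20 − (213/20) = -64/5.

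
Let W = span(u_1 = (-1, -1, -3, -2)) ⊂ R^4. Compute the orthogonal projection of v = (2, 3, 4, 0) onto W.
proj_W(v) = (17/15, 17/15, 17/5, 34/15)

Set up U = [u_1 | ... | u_1] ∈ R^(4×1). The projector onto W = col(U) is P = U (U^T U)^(-1) U^T.
Compute U^T U =
  [15],
and U^T v = (-17).
Solve U^T U · c = U^T v for the coefficients: c = (-17/15). The projection is proj_W(v) = U c.
Check: (v - proj_W(v)) · u_1 = 0  (should be 0).
Result: proj_W(v) = (17/15, 17/15, 17/5, 34/15).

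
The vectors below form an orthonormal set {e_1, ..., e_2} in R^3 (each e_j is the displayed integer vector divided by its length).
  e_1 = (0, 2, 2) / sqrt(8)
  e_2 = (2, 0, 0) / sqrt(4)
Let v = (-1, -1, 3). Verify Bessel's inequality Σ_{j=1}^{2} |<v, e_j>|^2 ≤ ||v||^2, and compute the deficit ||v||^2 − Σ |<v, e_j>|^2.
Σ |<v, e_j>|^2 = 3; ||v||^2 = 11; deficit = 8

Write each e_j = u_j / sqrt(<u_j, u_j>) where u_j is the displayed integer vector. Then <v, e_j> = <v, u_j> / sqrt(<u_j, u_j>), so |<v, e_j>|^2 = <v, u_j>^2 / <u_j, u_j>.
Coefficients: <v, e_1> = 4/sqrt(8), <v, e_2> = -2/sqrt(4).
Square and sum: Σ |<v, e_j>|^2 = 3.
Compute ||v||^2 = v·v = 11.
Deficit = 11 − 3 = 8 ≥ 0, confirming Bessel's inequality. (The deficit equals ||v − Σ <v,e_j> e_j||^2, the squared distance from v to span{e_j}.)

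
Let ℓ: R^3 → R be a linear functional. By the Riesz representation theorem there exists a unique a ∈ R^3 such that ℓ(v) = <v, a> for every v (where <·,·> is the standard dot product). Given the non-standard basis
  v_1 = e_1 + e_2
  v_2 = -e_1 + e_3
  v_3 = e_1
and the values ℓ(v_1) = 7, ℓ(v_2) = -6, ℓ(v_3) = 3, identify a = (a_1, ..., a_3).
a = (3, 4, -3)

Write a = (a_1, ..., a_3) in the standard basis. For each basis vector v_i, ℓ(v_i) = <v_i, a> is a linear equation in the a_j's. Collect the n equations into a matrix system V a = ℓ, where row i of V is v_i (expressed in the standard basis). Since V is invertible (lower-triangular with 1s on the diagonal, up to permutation), solve by back-substitution:
  V =
[[1, 1, 0],
 [-1, 0, 1],
 [1, 0, 0]]
  V a = (7, -6, 3)
Solving gives a = (3, 4, -3).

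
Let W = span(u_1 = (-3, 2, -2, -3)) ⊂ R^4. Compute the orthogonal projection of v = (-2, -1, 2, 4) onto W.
proj_W(v) = (18/13, -12/13, 12/13, 18/13)

Set up U = [u_1 | ... | u_1] ∈ R^(4×1). The projector onto W = col(U) is P = U (U^T U)^(-1) U^T.
Compute U^T U =
  [26],
and U^T v = (-12).
Solve U^T U · c = U^T v for the coefficients: c = (-6/13). The projection is proj_W(v) = U c.
Check: (v - proj_W(v)) · u_1 = 0  (should be 0).
Result: proj_W(v) = (18/13, -12/13, 12/13, 18/13).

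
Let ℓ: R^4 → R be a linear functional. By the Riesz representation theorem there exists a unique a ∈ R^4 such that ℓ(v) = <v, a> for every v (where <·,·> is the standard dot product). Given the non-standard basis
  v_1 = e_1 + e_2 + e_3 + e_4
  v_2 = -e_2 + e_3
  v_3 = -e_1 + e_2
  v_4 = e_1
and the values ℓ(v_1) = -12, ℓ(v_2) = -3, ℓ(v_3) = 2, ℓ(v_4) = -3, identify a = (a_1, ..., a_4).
a = (-3, -1, -4, -4)

Write a = (a_1, ..., a_4) in the standard basis. For each basis vector v_i, ℓ(v_i) = <v_i, a> is a linear equation in the a_j's. Collect the n equations into a matrix system V a = ℓ, where row i of V is v_i (expressed in the standard basis). Since V is invertible (lower-triangular with 1s on the diagonal, up to permutation), solve by back-substitution:
  V =
[[1, 1, 1, 1],
 [0, -1, 1, 0],
 [-1, 1, 0, 0],
 [1, 0, 0, 0]]
  V a = (-12, -3, 2, -3)
Solving gives a = (-3, -1, -4, -4).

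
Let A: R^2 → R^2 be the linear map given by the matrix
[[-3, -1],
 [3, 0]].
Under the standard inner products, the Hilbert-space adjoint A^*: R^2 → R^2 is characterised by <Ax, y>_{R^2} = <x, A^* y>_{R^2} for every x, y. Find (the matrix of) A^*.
A^* = A^T =
[[-3, 3],
 [-1, 0]]

For real matrices with standard dot products, the defining identity <Ax, y> = <x, A^* y> gives (Ax)^T y = x^T (A^*) y, i.e. x^T A^T y = x^T (A^*) y. Since this holds for all x, y, we must have A^* = A^T. Therefore
A^* =
[[-3, 3],
 [-1, 0]].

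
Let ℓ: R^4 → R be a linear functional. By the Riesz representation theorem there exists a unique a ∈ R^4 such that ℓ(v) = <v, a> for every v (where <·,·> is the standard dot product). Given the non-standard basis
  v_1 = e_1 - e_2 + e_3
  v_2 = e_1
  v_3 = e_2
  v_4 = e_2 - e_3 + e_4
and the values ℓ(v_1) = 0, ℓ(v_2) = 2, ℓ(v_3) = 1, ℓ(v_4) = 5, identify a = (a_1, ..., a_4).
a = (2, 1, -1, 3)

Write a = (a_1, ..., a_4) in the standard basis. For each basis vector v_i, ℓ(v_i) = <v_i, a> is a linear equation in the a_j's. Collect the n equations into a matrix system V a = ℓ, where row i of V is v_i (expressed in the standard basis). Since V is invertible (lower-triangular with 1s on the diagonal, up to permutation), solve by back-substitution:
  V =
[[1, -1, 1, 0],
 [1, 0, 0, 0],
 [0, 1, 0, 0],
 [0, 1, -1, 1]]
  V a = (0, 2, 1, 5)
Solving gives a = (2, 1, -1, 3).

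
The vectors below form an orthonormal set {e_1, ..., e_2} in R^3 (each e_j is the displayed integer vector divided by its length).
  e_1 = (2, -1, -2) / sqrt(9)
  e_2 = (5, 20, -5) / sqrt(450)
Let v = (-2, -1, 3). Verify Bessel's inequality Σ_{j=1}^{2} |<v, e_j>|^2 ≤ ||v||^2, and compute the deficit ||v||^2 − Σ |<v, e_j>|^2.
Σ |<v, e_j>|^2 = 27/2; ||v||^2 = 14; deficit = 1/2

Write each e_j = u_j / sqrt(<u_j, u_j>) where u_j is the displayed integer vector. Then <v, e_j> = <v, u_j> / sqrt(<u_j, u_j>), so |<v, e_j>|^2 = <v, u_j>^2 / <u_j, u_j>.
Coefficients: <v, e_1> = -9/sqrt(9), <v, e_2> = -45/sqrt(450).
Square and sum: Σ |<v, e_j>|^2 = 27/2.
Compute ||v||^2 = v·v = 14.
Deficit = 14 − 27/2 = 1/2 ≥ 0, confirming Bessel's inequality. (The deficit equals ||v − Σ <v,e_j> e_j||^2, the squared distance from v to span{e_j}.)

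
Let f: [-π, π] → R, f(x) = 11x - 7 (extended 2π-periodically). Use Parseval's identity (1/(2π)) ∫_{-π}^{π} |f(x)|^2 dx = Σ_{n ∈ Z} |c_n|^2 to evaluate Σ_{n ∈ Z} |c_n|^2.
Σ |c_n|^2 = 121π^2/3 + 49

Expand and integrate term by term over [-π, π]:
  ∫ (11x)^2 dx = 121·(2π^3/3); ∫ 2·11·(-7)·x dx = 0 (odd integrand); ∫ (-7)^2 dx = 49·2π.
So (1/(2π)) ∫_{-π}^{π} (11x - 7)^2 dx = 121π^2/3 + 49 = 121π^2/3 + 49.
Parseval ⇒ Σ |c_n|^2 = 121π^2/3 + 49.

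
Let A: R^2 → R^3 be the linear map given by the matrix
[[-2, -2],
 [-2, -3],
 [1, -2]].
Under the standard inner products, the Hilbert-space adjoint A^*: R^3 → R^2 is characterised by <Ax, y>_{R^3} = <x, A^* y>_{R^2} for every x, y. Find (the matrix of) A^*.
A^* = A^T =
[[-2, -2, 1],
 [-2, -3, -2]]

For real matrices with standard dot products, the defining identity <Ax, y> = <x, A^* y> gives (Ax)^T y = x^T (A^*) y, i.e. x^T A^T y = x^T (A^*) y. Since this holds for all x, y, we must have A^* = A^T. Therefore
A^* =
[[-2, -2, 1],
 [-2, -3, -2]].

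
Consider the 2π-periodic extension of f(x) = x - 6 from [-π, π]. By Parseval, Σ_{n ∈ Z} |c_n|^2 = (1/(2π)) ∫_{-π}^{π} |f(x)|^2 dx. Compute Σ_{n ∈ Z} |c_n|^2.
Σ |c_n|^2 = π^2/3 + 36

Expand and integrate term by term over [-π, π]:
  ∫ (x)^2 dx = 1·(2π^3/3); ∫ 2·1·(-6)·x dx = 0 (odd integrand); ∫ (-6)^2 dx = 36·2π.
So (1/(2π)) ∫_{-π}^{π} (x - 6)^2 dx = 1π^2/3 + 36 = π^2/3 + 36.
Parseval ⇒ Σ |c_n|^2 = π^2/3 + 36.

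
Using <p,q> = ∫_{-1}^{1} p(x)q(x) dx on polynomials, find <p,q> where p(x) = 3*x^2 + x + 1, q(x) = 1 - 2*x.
<p,q> = 8/3

Expand the product: p(x)·q(x) = -6*x^3 + x^2 - x + 1.
∫_{-1}^{1} of each monomial x^k gives [2/(k+1) if k even, 0 if k odd]. Integrating term-by-term (or equivalently evaluating the antiderivative F(x) = -3*x^4/2 + x^3/3 - x^2/2 + x at the endpoints):
  F(1) − F(−1) = -2/3 − (-10/3) = 8/3.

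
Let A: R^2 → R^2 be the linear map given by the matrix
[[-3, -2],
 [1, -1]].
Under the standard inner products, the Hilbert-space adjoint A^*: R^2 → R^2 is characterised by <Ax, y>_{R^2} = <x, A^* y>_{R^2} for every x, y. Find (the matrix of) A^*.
A^* = A^T =
[[-3, 1],
 [-2, -1]]

For real matrices with standard dot products, the defining identity <Ax, y> = <x, A^* y> gives (Ax)^T y = x^T (A^*) y, i.e. x^T A^T y = x^T (A^*) y. Since this holds for all x, y, we must have A^* = A^T. Therefore
A^* =
[[-3, 1],
 [-2, -1]].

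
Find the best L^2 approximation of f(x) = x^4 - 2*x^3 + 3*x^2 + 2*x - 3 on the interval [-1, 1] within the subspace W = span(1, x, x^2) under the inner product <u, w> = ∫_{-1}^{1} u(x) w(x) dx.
g(x) = 27*x^2/7 + 4*x/5 - 108/35

The best approximation g ∈ W is the orthogonal projection of f onto W. Writing g = a_0 + a_1 x + a_2 x^2, the coefficients solve the normal equations G · a = b where
  G_{ij} = <φ_i, φ_j> and b_i = <f, φ_i>, with φ_0 = 1, φ_1 = x, φ_2 = x^2.
G =
  [2, 0, 2/3]
  [0, 2/3, 0]
  [2/3, 0, 2/5],
b = (-18/5, 8/15, -18/35).
Solving gives a_0 = -108/35, a_1 = 4/5, a_2 = 27/7, so
  g(x) = 27*x^2/7 + 4*x/5 - 108/35.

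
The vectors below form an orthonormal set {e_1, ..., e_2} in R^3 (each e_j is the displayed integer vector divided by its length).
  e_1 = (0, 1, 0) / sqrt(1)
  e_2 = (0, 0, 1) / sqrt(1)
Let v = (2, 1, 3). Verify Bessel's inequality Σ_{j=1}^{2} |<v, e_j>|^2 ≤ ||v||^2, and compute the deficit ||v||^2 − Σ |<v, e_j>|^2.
Σ |<v, e_j>|^2 = 10; ||v||^2 = 14; deficit = 4

Write each e_j = u_j / sqrt(<u_j, u_j>) where u_j is the displayed integer vector. Then <v, e_j> = <v, u_j> / sqrt(<u_j, u_j>), so |<v, e_j>|^2 = <v, u_j>^2 / <u_j, u_j>.
Coefficients: <v, e_1> = 1/sqrt(1), <v, e_2> = 3/sqrt(1).
Square and sum: Σ |<v, e_j>|^2 = 10.
Compute ||v||^2 = v·v = 14.
Deficit = 14 − 10 = 4 ≥ 0, confirming Bessel's inequality. (The deficit equals ||v − Σ <v,e_j> e_j||^2, the squared distance from v to span{e_j}.)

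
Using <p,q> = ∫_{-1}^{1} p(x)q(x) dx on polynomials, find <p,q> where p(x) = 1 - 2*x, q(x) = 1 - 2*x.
<p,q> = 14/3

Expand the product: p(x)·q(x) = 4*x^2 - 4*x + 1.
∫_{-1}^{1} of each monomial x^k gives [2/(k+1) if k even, 0 if k odd]. Integrating term-by-term (or equivalently evaluating the antiderivative F(x) = 4*x^3/3 - 2*x^2 + x at the endpoints):
  F(1) − F(−1) = 1/3 − (-13/3) = 14/3.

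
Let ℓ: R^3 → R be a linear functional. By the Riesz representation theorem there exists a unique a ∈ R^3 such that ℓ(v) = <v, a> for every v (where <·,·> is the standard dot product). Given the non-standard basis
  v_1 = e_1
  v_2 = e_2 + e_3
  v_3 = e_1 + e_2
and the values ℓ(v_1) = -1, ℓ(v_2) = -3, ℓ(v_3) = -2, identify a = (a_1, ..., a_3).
a = (-1, -1, -2)

Write a = (a_1, ..., a_3) in the standard basis. For each basis vector v_i, ℓ(v_i) = <v_i, a> is a linear equation in the a_j's. Collect the n equations into a matrix system V a = ℓ, where row i of V is v_i (expressed in the standard basis). Since V is invertible (lower-triangular with 1s on the diagonal, up to permutation), solve by back-substitution:
  V =
[[1, 0, 0],
 [0, 1, 1],
 [1, 1, 0]]
  V a = (-1, -3, -2)
Solving gives a = (-1, -1, -2).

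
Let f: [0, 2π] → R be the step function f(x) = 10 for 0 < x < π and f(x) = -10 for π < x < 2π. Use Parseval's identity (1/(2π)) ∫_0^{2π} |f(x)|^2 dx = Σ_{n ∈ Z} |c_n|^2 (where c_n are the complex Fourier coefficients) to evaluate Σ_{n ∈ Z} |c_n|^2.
Σ |c_n|^2 = 100

Parseval equates the L^2 energy of f (normalised by 1/(2π)) with the ℓ^2 sum of its Fourier coefficients: (1/(2π)) ∫_0^{2π} |f|^2 = Σ |c_n|^2.
Compute the left side: (1/(2π)) [∫_0^π 10^2 dx + ∫_π^{2π} (-10)^2 dx] = (1/(2π)) · (100π + 100π) = (100 + 100)/2 = 100.
So Σ_{n ∈ Z} |c_n|^2 = 100.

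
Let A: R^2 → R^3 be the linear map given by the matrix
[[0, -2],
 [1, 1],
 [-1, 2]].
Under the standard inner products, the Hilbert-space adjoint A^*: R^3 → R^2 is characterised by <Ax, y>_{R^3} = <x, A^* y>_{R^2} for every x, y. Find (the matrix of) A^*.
A^* = A^T =
[[0, 1, -1],
 [-2, 1, 2]]

For real matrices with standard dot products, the defining identity <Ax, y> = <x, A^* y> gives (Ax)^T y = x^T (A^*) y, i.e. x^T A^T y = x^T (A^*) y. Since this holds for all x, y, we must have A^* = A^T. Therefore
A^* =
[[0, 1, -1],
 [-2, 1, 2]].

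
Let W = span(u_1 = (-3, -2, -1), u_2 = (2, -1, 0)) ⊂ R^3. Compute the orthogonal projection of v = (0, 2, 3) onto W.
proj_W(v) = (17/54, 71/27, 43/54)

Set up U = [u_1 | ... | u_2] ∈ R^(3×2). The projector onto W = col(U) is P = U (U^T U)^(-1) U^T.
Compute U^T U =
  [14, -4]
  [-4, 5],
and U^T v = (-7, -2).
Solve U^T U · c = U^T v for the coefficients: c = (-43/54, -28/27). The projection is proj_W(v) = U c.
Check: (v - proj_W(v)) · u_1 = 0  (should be 0).
Check: (v - proj_W(v)) · u_2 = 0  (should be 0).
Result: proj_W(v) = (17/54, 71/27, 43/54).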